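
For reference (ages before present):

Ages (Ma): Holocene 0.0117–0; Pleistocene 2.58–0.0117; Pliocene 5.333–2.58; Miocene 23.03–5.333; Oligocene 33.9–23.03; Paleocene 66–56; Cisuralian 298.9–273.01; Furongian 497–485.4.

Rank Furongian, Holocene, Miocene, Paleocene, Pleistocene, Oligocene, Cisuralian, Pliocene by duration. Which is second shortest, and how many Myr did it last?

Start − end for each: Furongian 497 − 485.4 = 11.6; Holocene 0.0117 − 0 = 0.0117; Miocene 23.03 − 5.333 = 17.697; Paleocene 66 − 56 = 10; Pleistocene 2.58 − 0.0117 = 2.5683; Oligocene 33.9 − 23.03 = 10.87; Cisuralian 298.9 − 273.01 = 25.89; Pliocene 5.333 − 2.58 = 2.753.
Ranking these from shortest: Holocene < Pleistocene < Pliocene < Paleocene < Oligocene < Furongian < Miocene < Cisuralian.
Position 2 in that ranking is Pleistocene, which lasted 2.5683 Myr.

Pleistocene, 2.5683 million years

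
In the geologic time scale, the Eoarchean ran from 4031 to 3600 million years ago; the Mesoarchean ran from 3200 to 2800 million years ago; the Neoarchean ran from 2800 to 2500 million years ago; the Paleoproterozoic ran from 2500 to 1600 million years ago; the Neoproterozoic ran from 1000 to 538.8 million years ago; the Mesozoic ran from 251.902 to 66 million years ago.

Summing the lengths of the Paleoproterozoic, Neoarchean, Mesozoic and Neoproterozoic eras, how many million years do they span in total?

Each duration: Paleoproterozoic = 900; Neoarchean = 300; Mesozoic = 185.902; Neoproterozoic = 461.2.
Sum: 900 + 300 + 185.902 + 461.2 = 1847.102 Myr.

1847.102 million years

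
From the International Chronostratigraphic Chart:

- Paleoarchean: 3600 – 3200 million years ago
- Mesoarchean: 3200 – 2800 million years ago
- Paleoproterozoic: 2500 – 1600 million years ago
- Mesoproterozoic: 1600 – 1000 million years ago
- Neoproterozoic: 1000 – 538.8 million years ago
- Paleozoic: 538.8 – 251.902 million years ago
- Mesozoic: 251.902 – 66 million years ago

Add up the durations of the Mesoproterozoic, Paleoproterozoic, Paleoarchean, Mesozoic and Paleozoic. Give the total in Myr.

Each duration: Mesoproterozoic = 600; Paleoproterozoic = 900; Paleoarchean = 400; Mesozoic = 185.902; Paleozoic = 286.898.
Sum: 600 + 900 + 400 + 185.902 + 286.898 = 2372.8 Myr.

2372.8 million years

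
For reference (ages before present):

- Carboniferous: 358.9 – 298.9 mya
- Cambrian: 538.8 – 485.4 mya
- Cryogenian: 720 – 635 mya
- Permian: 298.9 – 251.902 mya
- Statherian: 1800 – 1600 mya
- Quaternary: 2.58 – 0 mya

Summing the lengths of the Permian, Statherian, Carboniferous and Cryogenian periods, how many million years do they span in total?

391.998 million years

Each duration: Permian = 46.998; Statherian = 200; Carboniferous = 60; Cryogenian = 85.
Sum: 46.998 + 200 + 60 + 85 = 391.998 Myr.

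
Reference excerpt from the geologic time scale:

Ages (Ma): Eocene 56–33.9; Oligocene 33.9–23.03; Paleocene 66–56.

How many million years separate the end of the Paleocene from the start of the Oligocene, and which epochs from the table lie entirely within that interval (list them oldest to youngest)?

End of Paleocene = 56 Ma; start of Oligocene = 33.9 Ma.
Gap = 56 − 33.9 = 22.1 Myr.
Epochs wholly inside 56–33.9 Ma: Eocene (56–33.9).

22.1 million years; Eocene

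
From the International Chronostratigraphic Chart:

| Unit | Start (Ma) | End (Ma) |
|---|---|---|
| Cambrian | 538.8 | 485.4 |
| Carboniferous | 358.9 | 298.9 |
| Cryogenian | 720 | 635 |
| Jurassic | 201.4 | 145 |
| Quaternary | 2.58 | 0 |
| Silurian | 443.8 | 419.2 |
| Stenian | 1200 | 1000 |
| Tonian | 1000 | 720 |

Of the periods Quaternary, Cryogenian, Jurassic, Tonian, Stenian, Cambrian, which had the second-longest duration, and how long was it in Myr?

Durations: Quaternary 2.58; Cryogenian 85; Jurassic 56.4; Tonian 280; Stenian 200; Cambrian 53.4 Myr.
Sorted longest-first: Tonian (280), Stenian (200), Cryogenian (85), Jurassic (56.4), Cambrian (53.4), Quaternary (2.58).
The second longest is Stenian at 200 Myr.

Stenian, 200 million years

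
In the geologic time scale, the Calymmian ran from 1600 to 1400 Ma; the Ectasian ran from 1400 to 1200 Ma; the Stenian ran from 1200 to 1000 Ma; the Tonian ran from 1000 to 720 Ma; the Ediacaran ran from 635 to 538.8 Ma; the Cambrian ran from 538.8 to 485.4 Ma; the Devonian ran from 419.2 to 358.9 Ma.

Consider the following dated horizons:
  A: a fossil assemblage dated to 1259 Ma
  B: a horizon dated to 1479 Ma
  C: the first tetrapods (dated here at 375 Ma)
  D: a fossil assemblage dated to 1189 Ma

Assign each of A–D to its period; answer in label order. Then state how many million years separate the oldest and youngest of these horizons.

A: 1259 Ma lies in 1400–1200 Ma, so Ectasian.
B: 1479 Ma lies in 1600–1400 Ma, so Calymmian.
C: 375 Ma lies in 419.2–358.9 Ma, so Devonian.
D: 1189 Ma lies in 1200–1000 Ma, so Stenian.
Oldest = 1479 Ma, youngest = 375 Ma → span 1104 Myr.

A — Ectasian; B — Calymmian; C — Devonian; D — Stenian; span 1104 million years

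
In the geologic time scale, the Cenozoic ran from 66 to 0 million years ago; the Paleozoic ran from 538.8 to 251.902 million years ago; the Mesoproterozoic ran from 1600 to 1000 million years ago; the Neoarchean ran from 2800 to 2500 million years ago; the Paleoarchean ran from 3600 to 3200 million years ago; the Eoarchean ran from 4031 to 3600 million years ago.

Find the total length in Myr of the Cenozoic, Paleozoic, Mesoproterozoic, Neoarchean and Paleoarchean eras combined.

1652.898 million years

Each duration: Cenozoic = 66; Paleozoic = 286.898; Mesoproterozoic = 600; Neoarchean = 300; Paleoarchean = 400.
Sum: 66 + 286.898 + 600 + 300 + 400 = 1652.898 Myr.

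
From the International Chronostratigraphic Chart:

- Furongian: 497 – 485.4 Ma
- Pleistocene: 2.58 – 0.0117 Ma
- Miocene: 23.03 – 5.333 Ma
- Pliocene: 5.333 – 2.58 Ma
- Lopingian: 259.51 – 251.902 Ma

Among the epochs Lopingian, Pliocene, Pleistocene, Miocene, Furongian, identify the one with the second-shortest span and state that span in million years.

Pliocene, 2.753 million years

Start − end for each: Lopingian 259.51 − 251.902 = 7.608; Pliocene 5.333 − 2.58 = 2.753; Pleistocene 2.58 − 0.0117 = 2.5683; Miocene 23.03 − 5.333 = 17.697; Furongian 497 − 485.4 = 11.6.
Ranking these from shortest: Pleistocene < Pliocene < Lopingian < Furongian < Miocene.
Position 2 in that ranking is Pliocene, which lasted 2.753 Myr.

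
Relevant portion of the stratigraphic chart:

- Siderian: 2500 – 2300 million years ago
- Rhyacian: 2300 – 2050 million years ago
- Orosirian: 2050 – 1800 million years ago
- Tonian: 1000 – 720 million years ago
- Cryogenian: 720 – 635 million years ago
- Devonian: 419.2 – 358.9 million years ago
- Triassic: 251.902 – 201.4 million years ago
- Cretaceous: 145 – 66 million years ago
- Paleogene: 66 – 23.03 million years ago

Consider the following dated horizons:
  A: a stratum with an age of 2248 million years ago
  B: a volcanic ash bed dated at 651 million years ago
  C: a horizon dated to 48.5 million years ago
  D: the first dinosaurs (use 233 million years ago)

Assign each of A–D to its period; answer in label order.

Match each age against the start–end ranges in the excerpt: A = 2248 Ma → Rhyacian (2300–2050); B = 651 Ma → Cryogenian (720–635); C = 48.5 Ma → Paleogene (66–23.03); D = 233 Ma → Triassic (251.902–201.4).

A — Rhyacian; B — Cryogenian; C — Paleogene; D — Triassic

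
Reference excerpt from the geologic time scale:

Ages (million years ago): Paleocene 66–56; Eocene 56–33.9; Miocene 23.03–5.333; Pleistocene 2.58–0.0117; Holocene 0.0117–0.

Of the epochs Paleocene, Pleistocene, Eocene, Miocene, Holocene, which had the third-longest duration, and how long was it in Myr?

Paleocene, 10 million years

Start − end for each: Paleocene 66 − 56 = 10; Pleistocene 2.58 − 0.0117 = 2.5683; Eocene 56 − 33.9 = 22.1; Miocene 23.03 − 5.333 = 17.697; Holocene 0.0117 − 0 = 0.0117.
Ranking these from longest: Eocene > Miocene > Paleocene > Pleistocene > Holocene.
Position 3 in that ranking is Paleocene, which lasted 10 Myr.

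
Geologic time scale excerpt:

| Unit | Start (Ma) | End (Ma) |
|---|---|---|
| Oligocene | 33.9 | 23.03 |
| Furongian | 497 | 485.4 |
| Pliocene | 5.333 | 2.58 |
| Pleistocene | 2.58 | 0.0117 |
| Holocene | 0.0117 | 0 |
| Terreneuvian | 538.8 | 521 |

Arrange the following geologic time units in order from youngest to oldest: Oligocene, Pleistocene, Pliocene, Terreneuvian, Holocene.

Sorting by start age (ascending Ma, since larger Ma = older): Holocene start 0.0117, Pleistocene start 2.58, Pliocene start 5.333, Oligocene start 33.9, Terreneuvian start 538.8.

Holocene, Pleistocene, Pliocene, Oligocene, Terreneuvian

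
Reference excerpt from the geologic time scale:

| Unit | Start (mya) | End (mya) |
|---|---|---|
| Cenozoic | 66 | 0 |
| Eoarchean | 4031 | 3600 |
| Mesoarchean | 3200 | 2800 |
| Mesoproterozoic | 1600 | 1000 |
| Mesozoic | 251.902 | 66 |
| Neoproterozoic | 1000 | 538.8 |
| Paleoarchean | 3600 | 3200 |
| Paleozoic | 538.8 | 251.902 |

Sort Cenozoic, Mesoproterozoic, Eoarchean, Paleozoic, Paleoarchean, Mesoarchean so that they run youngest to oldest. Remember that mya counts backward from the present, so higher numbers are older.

Cenozoic, Paleozoic, Mesoproterozoic, Mesoarchean, Paleoarchean, Eoarchean

Sorting by start age (ascending Ma, since larger Ma = older): Cenozoic start 66, Paleozoic start 538.8, Mesoproterozoic start 1600, Mesoarchean start 3200, Paleoarchean start 3600, Eoarchean start 4031.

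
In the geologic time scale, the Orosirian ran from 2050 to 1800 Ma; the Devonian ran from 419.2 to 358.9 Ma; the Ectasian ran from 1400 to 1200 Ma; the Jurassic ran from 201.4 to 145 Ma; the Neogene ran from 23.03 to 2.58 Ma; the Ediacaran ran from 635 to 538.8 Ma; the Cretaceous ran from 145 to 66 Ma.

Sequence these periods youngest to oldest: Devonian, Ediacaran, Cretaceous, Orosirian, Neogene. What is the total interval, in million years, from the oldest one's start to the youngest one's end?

Neogene, Cretaceous, Devonian, Ediacaran, Orosirian; total span 2047.42 Myr

Start ages (Ma): Orosirian 2050, Ediacaran 635, Devonian 419.2, Cretaceous 145, Neogene 23.03.
Ordered youngest to oldest: Neogene, Cretaceous, Devonian, Ediacaran, Orosirian.
Span = 2050 − 2.58 = 2047.42 Myr.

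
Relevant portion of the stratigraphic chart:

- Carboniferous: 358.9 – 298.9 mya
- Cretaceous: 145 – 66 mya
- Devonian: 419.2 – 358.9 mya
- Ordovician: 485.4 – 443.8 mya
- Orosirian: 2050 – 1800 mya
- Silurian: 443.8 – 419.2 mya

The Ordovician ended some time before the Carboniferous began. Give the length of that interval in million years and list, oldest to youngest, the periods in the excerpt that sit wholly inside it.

84.9 million years; Silurian, Devonian

End of Ordovician = 443.8 Ma; start of Carboniferous = 358.9 Ma.
Gap = 443.8 − 358.9 = 84.9 Myr.
Periods wholly inside 443.8–358.9 Ma: Silurian (443.8–419.2), Devonian (419.2–358.9).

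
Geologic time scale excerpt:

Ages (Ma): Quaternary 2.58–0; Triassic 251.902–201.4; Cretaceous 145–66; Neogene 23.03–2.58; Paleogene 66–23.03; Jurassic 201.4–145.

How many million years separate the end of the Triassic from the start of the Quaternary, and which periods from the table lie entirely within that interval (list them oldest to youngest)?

198.82 million years; Jurassic, Cretaceous, Paleogene, Neogene

The Triassic closes at 201.4 Ma and the Quaternary opens at 2.58 Ma, so the interval is 201.4 − 2.58 = 198.82 Myr.
A period fits inside if it starts at or after 201.4 Ma and ends at or before 2.58 Ma; oldest first that gives Jurassic, Cretaceous, Paleogene, Neogene.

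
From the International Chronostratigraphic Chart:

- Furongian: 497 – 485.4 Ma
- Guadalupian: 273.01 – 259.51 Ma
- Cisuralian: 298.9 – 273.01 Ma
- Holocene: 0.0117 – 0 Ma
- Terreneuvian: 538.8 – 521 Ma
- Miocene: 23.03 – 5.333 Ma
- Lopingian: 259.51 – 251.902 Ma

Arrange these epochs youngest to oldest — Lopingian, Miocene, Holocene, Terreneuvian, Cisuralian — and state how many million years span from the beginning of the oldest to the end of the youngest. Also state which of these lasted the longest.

Holocene → Miocene → Lopingian → Cisuralian → Terreneuvian; total span 538.8 Myr; longest is Cisuralian

From the excerpt: Lopingian 259.51–251.902; Miocene 23.03–5.333; Holocene 0.0117–0; Terreneuvian 538.8–521; Cisuralian 298.9–273.01 (Ma).
Larger Ma is earlier, so the oldest is Terreneuvian and the youngest is Holocene; youngest to oldest: Holocene, Miocene, Lopingian, Cisuralian, Terreneuvian.
Oldest start 538.8 minus youngest end 0 gives 538.8 Myr overall.
Individual lengths (start − end): Holocene 0.0117; Miocene 17.697; Cisuralian 25.89; Lopingian 7.608; Terreneuvian 17.8. The largest is Cisuralian at 25.89 Myr.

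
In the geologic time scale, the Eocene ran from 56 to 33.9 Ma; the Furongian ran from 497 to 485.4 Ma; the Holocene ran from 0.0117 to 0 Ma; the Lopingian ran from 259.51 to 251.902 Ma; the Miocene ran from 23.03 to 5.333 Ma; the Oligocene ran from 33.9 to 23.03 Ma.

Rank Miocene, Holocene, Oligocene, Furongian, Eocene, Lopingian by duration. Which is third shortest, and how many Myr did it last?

Durations: Miocene 17.697; Holocene 0.0117; Oligocene 10.87; Furongian 11.6; Eocene 22.1; Lopingian 7.608 Myr.
Sorted shortest-first: Holocene (0.0117), Lopingian (7.608), Oligocene (10.87), Furongian (11.6), Miocene (17.697), Eocene (22.1).
The third shortest is Oligocene at 10.87 Myr.

Oligocene, 10.87 million years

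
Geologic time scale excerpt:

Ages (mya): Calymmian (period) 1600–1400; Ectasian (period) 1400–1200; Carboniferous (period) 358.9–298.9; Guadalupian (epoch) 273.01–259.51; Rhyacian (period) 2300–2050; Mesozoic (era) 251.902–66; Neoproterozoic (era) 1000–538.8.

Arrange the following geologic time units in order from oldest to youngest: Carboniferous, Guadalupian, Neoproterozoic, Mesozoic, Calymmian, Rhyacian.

The oldest of these is Rhyacian (starts 2300 Ma) and the youngest is Mesozoic (ends 66 Ma).
In between, by decreasing start age: Calymmian (1600), Neoproterozoic (1000), Carboniferous (358.9), Guadalupian (273.01).

Rhyacian → Calymmian → Neoproterozoic → Carboniferous → Guadalupian → Mesozoic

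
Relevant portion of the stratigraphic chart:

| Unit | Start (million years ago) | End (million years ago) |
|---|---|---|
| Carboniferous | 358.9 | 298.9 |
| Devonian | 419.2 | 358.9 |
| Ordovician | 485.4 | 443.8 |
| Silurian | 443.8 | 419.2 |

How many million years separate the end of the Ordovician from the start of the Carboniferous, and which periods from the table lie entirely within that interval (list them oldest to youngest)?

84.9 million years; Silurian, Devonian

End of Ordovician = 443.8 Ma; start of Carboniferous = 358.9 Ma.
Gap = 443.8 − 358.9 = 84.9 Myr.
Periods wholly inside 443.8–358.9 Ma: Silurian (443.8–419.2), Devonian (419.2–358.9).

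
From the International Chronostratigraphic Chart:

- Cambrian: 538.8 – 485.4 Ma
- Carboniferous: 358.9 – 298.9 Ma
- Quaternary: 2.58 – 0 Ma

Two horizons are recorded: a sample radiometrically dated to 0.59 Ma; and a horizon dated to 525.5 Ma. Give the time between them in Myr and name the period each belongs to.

Elapsed time: 525.5 − 0.59 = 524.91 Myr.
0.59 Ma lies within 2.58–0 Ma: Quaternary.
525.5 Ma lies within 538.8–485.4 Ma: Cambrian.

524.91 million years apart; the first in the Quaternary, the second in the Cambrian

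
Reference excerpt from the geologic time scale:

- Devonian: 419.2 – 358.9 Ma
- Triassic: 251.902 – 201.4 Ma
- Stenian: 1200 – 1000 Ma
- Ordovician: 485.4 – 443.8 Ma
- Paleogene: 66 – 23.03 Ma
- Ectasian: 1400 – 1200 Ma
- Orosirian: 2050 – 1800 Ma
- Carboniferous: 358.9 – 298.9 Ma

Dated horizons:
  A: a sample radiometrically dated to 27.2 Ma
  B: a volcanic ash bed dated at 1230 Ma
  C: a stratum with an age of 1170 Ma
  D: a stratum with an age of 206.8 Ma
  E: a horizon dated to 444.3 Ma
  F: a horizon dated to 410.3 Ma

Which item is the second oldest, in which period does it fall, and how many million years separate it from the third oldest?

Sorted oldest-first by Ma: B (1230), C (1170), E (444.3), F (410.3), D (206.8), A (27.2).
The second oldest is C at 1170 Ma, which lies in 1200–1000 Ma: the Stenian.
The third oldest is E at 444.3 Ma; separation = |1170 − 444.3| = 725.7 Myr.

C, in the Stenian; 725.7 million years to E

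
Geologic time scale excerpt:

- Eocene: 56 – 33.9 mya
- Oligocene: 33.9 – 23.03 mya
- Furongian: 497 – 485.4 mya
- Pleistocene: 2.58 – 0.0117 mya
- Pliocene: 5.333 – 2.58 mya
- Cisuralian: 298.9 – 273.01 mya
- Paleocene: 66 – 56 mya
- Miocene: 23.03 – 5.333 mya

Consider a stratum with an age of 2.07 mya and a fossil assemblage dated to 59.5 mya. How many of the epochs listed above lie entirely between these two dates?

59.5 Ma sits inside the Paleocene (66–56) and 2.07 Ma inside the Pleistocene (2.58–0.0117); neither of those is wholly between the two dates.
The listed epochs lying completely between them are Eocene, Oligocene, Miocene, Pliocene — 4 in all.

4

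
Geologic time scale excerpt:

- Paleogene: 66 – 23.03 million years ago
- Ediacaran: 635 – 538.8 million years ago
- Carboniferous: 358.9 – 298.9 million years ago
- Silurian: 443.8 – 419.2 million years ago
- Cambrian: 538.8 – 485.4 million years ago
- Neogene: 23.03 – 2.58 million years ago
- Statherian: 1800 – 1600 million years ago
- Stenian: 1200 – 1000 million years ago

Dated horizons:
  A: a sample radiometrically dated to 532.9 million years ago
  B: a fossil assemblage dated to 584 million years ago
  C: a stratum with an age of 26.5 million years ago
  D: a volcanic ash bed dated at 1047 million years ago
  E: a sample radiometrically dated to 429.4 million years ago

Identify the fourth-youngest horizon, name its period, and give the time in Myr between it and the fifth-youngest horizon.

B, in the Ediacaran; 463 million years to D

Smaller Ma means younger, so youngest first: C 26.5 < E 429.4 < A 532.9 < B 584 < D 1047.
Counting 4 along gives B (584 Ma); the excerpt puts that inside the Ediacaran, 635–538.8 Ma.
Next in line is D (1047 Ma), and 1047 − 584 = 463 Myr.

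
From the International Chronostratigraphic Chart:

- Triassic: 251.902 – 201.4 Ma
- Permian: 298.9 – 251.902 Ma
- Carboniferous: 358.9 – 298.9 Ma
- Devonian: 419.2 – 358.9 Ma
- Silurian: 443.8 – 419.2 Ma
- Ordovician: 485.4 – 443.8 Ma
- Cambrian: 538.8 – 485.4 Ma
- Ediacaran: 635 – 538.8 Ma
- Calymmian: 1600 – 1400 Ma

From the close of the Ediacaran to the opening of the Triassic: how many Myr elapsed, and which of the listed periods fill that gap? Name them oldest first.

286.898 million years; Cambrian, Ordovician, Silurian, Devonian, Carboniferous, Permian

End of Ediacaran = 538.8 Ma; start of Triassic = 251.902 Ma.
Gap = 538.8 − 251.902 = 286.898 Myr.
Periods wholly inside 538.8–251.902 Ma: Cambrian (538.8–485.4), Ordovician (485.4–443.8), Silurian (443.8–419.2), Devonian (419.2–358.9), Carboniferous (358.9–298.9), Permian (298.9–251.902).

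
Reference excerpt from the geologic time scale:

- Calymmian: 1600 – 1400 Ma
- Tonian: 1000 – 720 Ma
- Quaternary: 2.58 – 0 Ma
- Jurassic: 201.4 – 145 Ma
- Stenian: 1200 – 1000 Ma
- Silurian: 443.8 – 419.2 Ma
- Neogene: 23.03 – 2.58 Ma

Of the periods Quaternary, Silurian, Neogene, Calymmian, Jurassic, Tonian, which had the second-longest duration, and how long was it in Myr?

Calymmian, 200 million years

Start − end for each: Quaternary 2.58 − 0 = 2.58; Silurian 443.8 − 419.2 = 24.6; Neogene 23.03 − 2.58 = 20.45; Calymmian 1600 − 1400 = 200; Jurassic 201.4 − 145 = 56.4; Tonian 1000 − 720 = 280.
Ranking these from longest: Tonian > Calymmian > Jurassic > Silurian > Neogene > Quaternary.
Position 2 in that ranking is Calymmian, which lasted 200 Myr.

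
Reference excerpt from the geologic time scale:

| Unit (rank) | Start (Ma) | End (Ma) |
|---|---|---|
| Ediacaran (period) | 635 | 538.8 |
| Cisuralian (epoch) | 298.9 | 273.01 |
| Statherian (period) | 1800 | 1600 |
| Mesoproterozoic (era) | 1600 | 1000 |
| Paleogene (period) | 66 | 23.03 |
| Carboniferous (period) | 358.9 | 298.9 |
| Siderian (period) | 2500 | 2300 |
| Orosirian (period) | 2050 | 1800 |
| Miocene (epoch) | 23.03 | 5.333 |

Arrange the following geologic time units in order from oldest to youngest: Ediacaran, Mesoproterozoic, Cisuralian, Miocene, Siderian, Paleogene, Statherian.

The oldest of these is Siderian (starts 2500 Ma) and the youngest is Miocene (ends 5.333 Ma).
In between, by decreasing start age: Statherian (1800), Mesoproterozoic (1600), Ediacaran (635), Cisuralian (298.9), Paleogene (66).

Siderian, then Statherian, then Mesoproterozoic, then Ediacaran, then Cisuralian, then Paleogene, then Miocene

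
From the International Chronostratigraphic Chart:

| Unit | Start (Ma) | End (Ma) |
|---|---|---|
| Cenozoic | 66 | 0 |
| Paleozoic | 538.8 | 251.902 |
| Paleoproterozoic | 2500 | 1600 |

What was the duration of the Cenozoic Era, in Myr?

66 million years

66 − 0 = 66 million years.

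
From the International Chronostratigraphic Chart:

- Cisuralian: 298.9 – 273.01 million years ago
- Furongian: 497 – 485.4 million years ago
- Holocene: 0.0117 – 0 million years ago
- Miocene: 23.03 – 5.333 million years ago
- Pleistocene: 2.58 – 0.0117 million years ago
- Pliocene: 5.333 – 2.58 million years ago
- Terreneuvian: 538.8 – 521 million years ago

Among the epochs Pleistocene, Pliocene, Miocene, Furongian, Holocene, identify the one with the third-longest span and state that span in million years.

Pliocene, 2.753 million years

Durations: Pleistocene 2.5683; Pliocene 2.753; Miocene 17.697; Furongian 11.6; Holocene 0.0117 Myr.
Sorted longest-first: Miocene (17.697), Furongian (11.6), Pliocene (2.753), Pleistocene (2.5683), Holocene (0.0117).
The third longest is Pliocene at 2.753 Myr.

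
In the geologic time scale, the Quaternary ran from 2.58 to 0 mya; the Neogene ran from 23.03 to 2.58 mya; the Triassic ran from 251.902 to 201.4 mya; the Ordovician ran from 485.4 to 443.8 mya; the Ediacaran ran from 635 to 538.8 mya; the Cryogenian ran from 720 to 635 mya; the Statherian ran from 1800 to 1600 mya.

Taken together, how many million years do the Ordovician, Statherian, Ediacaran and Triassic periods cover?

Each duration: Ordovician = 41.6; Statherian = 200; Ediacaran = 96.2; Triassic = 50.502.
Sum: 41.6 + 200 + 96.2 + 50.502 = 388.302 Myr.

388.302 million years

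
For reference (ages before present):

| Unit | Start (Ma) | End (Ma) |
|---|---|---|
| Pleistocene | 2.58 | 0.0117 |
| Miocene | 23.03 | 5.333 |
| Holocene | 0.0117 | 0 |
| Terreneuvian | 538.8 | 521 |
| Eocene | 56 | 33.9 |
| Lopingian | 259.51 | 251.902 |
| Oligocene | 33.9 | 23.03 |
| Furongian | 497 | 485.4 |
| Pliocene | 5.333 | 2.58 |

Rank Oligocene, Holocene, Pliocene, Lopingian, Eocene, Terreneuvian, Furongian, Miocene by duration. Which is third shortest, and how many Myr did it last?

Durations: Oligocene 10.87; Holocene 0.0117; Pliocene 2.753; Lopingian 7.608; Eocene 22.1; Terreneuvian 17.8; Furongian 11.6; Miocene 17.697 Myr.
Sorted shortest-first: Holocene (0.0117), Pliocene (2.753), Lopingian (7.608), Oligocene (10.87), Furongian (11.6), Miocene (17.697), Terreneuvian (17.8), Eocene (22.1).
The third shortest is Lopingian at 7.608 Myr.

Lopingian, 7.608 million years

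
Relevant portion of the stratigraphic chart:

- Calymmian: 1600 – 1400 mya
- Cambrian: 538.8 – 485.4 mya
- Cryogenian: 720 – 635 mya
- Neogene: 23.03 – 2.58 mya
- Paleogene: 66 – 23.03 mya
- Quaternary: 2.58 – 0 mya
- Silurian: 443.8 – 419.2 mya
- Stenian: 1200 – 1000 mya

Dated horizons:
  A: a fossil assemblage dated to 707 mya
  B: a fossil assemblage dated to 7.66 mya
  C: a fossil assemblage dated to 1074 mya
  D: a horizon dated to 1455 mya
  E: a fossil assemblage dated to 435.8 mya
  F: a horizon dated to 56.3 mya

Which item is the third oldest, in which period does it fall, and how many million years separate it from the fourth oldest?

Larger Ma means older, so oldest first: D 1455 > C 1074 > A 707 > E 435.8 > F 56.3 > B 7.66.
Counting 3 along gives A (707 Ma); the excerpt puts that inside the Cryogenian, 720–635 Ma.
Next in line is E (435.8 Ma), and 707 − 435.8 = 271.2 Myr.

A, in the Cryogenian; 271.2 million years to E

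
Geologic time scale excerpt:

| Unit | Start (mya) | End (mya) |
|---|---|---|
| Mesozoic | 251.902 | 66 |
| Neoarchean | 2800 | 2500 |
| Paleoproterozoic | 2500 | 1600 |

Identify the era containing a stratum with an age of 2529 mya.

Neoarchean

2529 Ma lies between 2800 and 2500 Ma, so it falls in the Neoarchean.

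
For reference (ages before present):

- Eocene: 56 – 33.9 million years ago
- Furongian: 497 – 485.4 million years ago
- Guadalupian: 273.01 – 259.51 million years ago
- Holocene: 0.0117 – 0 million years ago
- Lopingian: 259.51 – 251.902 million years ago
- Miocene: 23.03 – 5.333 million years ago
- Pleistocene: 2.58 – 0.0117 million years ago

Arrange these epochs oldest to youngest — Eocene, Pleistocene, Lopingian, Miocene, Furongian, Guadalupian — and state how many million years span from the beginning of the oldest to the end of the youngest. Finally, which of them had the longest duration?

Furongian → Guadalupian → Lopingian → Eocene → Miocene → Pleistocene; total span 496.9883 Myr; longest is Eocene

Start ages (Ma): Furongian 497, Guadalupian 273.01, Lopingian 259.51, Eocene 56, Miocene 23.03, Pleistocene 2.58.
Ordered oldest to youngest: Furongian, Guadalupian, Lopingian, Eocene, Miocene, Pleistocene.
Span = 497 − 0.0117 = 496.9883 Myr.
Durations: Miocene 17.697, Lopingian 7.608, Guadalupian 13.5, Pleistocene 2.5683, Eocene 22.1, Furongian 11.6 → longest is Eocene (22.1 Myr).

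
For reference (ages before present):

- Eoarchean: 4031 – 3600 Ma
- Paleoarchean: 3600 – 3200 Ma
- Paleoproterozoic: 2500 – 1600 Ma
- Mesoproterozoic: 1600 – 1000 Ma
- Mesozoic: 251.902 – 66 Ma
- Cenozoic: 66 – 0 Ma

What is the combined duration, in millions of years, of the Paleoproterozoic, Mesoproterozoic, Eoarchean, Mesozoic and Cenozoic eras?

2182.902 million years

Each duration: Paleoproterozoic = 900; Mesoproterozoic = 600; Eoarchean = 431; Mesozoic = 185.902; Cenozoic = 66.
Sum: 900 + 600 + 431 + 185.902 + 66 = 2182.902 Myr.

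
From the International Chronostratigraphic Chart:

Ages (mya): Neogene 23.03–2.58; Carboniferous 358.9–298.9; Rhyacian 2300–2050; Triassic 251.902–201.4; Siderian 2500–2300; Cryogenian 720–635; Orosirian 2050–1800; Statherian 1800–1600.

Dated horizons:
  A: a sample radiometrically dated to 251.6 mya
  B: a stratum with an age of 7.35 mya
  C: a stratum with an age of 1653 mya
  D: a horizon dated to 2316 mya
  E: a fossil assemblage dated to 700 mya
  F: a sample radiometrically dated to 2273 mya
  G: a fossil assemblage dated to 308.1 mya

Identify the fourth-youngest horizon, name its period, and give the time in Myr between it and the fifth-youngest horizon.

E, in the Cryogenian; 953 million years to C

Sorted youngest-first by Ma: B (7.35), A (251.6), G (308.1), E (700), C (1653), F (2273), D (2316).
The fourth youngest is E at 700 Ma, which lies in 720–635 Ma: the Cryogenian.
The fifth youngest is C at 1653 Ma; separation = |700 − 1653| = 953 Myr.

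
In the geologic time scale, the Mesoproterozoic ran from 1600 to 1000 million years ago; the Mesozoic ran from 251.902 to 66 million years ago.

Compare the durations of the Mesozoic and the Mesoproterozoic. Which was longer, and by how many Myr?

Mesoproterozoic, by 414.098 million years

Mesozoic: 251.902 − 66 = 185.902 Myr.
Mesoproterozoic: 1600 − 1000 = 600 Myr.
Difference: 600 − 185.902 = 414.098 Myr, so the Mesoproterozoic was longer.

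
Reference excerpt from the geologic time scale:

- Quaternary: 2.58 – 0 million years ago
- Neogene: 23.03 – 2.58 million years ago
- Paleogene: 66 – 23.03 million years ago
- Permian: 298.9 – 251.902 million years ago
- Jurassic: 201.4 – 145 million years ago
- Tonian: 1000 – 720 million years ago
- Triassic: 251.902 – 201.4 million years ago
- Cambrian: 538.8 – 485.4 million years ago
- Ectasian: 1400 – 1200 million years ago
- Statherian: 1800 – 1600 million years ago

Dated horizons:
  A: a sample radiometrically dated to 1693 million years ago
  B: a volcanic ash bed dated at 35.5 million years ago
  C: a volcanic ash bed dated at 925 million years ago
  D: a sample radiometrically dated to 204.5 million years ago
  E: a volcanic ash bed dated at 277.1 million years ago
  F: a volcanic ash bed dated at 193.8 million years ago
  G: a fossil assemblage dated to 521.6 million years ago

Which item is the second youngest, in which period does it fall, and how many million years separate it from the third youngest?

F, in the Jurassic; 10.7 million years to D

Smaller Ma means younger, so youngest first: B 35.5 < F 193.8 < D 204.5 < E 277.1 < G 521.6 < C 925 < A 1693.
Counting 2 along gives F (193.8 Ma); the excerpt puts that inside the Jurassic, 201.4–145 Ma.
Next in line is D (204.5 Ma), and 204.5 − 193.8 = 10.7 Myr.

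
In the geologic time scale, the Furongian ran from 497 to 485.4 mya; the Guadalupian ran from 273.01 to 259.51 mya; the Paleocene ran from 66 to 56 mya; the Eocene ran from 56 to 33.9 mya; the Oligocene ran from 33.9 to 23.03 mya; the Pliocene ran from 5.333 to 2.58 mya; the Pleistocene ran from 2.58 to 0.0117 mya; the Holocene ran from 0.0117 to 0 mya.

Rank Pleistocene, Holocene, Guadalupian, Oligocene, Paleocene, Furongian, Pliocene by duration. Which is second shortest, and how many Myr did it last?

Pleistocene, 2.5683 million years

Start − end for each: Pleistocene 2.58 − 0.0117 = 2.5683; Holocene 0.0117 − 0 = 0.0117; Guadalupian 273.01 − 259.51 = 13.5; Oligocene 33.9 − 23.03 = 10.87; Paleocene 66 − 56 = 10; Furongian 497 − 485.4 = 11.6; Pliocene 5.333 − 2.58 = 2.753.
Ranking these from shortest: Holocene < Pleistocene < Pliocene < Paleocene < Oligocene < Furongian < Guadalupian.
Position 2 in that ranking is Pleistocene, which lasted 2.5683 Myr.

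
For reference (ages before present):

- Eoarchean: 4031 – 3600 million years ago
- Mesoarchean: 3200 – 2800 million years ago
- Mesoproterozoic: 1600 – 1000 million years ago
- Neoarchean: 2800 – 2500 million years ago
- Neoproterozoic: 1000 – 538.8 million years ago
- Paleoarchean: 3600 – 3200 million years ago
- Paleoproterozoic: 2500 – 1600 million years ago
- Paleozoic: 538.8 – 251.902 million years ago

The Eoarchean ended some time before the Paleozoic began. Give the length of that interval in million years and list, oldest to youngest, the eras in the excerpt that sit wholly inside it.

3061.2 million years; Paleoarchean, Mesoarchean, Neoarchean, Paleoproterozoic, Mesoproterozoic, Neoproterozoic

The Eoarchean closes at 3600 Ma and the Paleozoic opens at 538.8 Ma, so the interval is 3600 − 538.8 = 3061.2 Myr.
An era fits inside if it starts at or after 3600 Ma and ends at or before 538.8 Ma; oldest first that gives Paleoarchean, Mesoarchean, Neoarchean, Paleoproterozoic, Mesoproterozoic, Neoproterozoic.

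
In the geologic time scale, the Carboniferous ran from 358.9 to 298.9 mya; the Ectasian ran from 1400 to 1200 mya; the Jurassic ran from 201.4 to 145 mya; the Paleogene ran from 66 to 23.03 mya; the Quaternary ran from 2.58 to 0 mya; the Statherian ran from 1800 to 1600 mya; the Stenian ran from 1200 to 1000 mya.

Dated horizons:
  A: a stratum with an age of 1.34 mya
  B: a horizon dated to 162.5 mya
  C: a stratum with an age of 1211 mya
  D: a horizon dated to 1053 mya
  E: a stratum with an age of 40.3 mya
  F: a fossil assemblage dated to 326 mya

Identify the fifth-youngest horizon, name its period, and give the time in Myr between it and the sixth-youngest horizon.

D, in the Stenian; 158 million years to C

Sorted youngest-first by Ma: A (1.34), E (40.3), B (162.5), F (326), D (1053), C (1211).
The fifth youngest is D at 1053 Ma, which lies in 1200–1000 Ma: the Stenian.
The sixth youngest is C at 1211 Ma; separation = |1053 − 1211| = 158 Myr.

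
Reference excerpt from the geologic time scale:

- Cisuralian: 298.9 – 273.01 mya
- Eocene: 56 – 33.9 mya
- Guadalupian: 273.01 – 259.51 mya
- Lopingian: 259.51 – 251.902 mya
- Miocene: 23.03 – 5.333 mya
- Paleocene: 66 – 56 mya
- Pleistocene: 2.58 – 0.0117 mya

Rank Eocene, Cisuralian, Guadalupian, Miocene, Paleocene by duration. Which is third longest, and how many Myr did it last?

Miocene, 17.697 million years

Durations: Eocene 22.1; Cisuralian 25.89; Guadalupian 13.5; Miocene 17.697; Paleocene 10 Myr.
Sorted longest-first: Cisuralian (25.89), Eocene (22.1), Miocene (17.697), Guadalupian (13.5), Paleocene (10).
The third longest is Miocene at 17.697 Myr.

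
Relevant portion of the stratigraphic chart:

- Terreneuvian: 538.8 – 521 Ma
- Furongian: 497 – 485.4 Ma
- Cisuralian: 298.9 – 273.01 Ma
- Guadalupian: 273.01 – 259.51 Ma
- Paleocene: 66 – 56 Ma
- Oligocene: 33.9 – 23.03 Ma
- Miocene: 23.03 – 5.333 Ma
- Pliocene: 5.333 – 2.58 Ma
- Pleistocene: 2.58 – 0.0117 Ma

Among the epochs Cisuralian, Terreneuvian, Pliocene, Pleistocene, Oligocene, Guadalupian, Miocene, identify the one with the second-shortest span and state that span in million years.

Durations: Cisuralian 25.89; Terreneuvian 17.8; Pliocene 2.753; Pleistocene 2.5683; Oligocene 10.87; Guadalupian 13.5; Miocene 17.697 Myr.
Sorted shortest-first: Pleistocene (2.5683), Pliocene (2.753), Oligocene (10.87), Guadalupian (13.5), Miocene (17.697), Terreneuvian (17.8), Cisuralian (25.89).
The second shortest is Pliocene at 2.753 Myr.

Pliocene, 2.753 million years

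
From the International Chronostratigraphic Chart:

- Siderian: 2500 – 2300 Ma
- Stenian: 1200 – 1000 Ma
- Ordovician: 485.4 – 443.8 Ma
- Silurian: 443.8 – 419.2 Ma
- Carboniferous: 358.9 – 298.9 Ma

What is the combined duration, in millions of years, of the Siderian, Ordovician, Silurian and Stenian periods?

Duration is start − end for each: (2500 − 2300) + (485.4 − 443.8) + (443.8 − 419.2) + (1200 − 1000).
That is 200 + 41.6 + 24.6 + 200, which totals 466.2 million years.

466.2 million years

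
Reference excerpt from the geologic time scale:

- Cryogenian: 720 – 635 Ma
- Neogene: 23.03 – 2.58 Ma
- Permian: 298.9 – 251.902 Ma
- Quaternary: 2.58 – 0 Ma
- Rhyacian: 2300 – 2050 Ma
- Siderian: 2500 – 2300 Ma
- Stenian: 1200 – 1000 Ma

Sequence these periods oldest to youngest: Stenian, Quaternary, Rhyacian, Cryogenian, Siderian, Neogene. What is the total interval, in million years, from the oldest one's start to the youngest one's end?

From the excerpt: Stenian 1200–1000; Quaternary 2.58–0; Rhyacian 2300–2050; Cryogenian 720–635; Siderian 2500–2300; Neogene 23.03–2.58 (Ma).
Larger Ma is earlier, so the oldest is Siderian and the youngest is Quaternary; oldest to youngest: Siderian, Rhyacian, Stenian, Cryogenian, Neogene, Quaternary.
Oldest start 2500 minus youngest end 0 gives 2500 Myr overall.

Siderian, Rhyacian, Stenian, Cryogenian, Neogene, Quaternary; total span 2500 Myr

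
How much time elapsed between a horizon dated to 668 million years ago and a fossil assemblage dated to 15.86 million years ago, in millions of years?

652.14 million years

668 − 15.86 = 652.14 million years.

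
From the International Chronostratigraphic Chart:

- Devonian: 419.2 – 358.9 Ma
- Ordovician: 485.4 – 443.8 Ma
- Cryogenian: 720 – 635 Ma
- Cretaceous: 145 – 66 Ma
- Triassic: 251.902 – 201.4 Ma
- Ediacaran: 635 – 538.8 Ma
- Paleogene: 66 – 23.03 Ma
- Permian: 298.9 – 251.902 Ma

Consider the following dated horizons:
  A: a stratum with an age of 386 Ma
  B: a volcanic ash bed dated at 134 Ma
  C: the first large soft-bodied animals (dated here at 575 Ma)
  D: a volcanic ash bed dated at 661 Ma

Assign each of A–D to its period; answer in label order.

A: 386 Ma lies in 419.2–358.9 Ma, so Devonian.
B: 134 Ma lies in 145–66 Ma, so Cretaceous.
C: 575 Ma lies in 635–538.8 Ma, so Ediacaran.
D: 661 Ma lies in 720–635 Ma, so Cryogenian.

A — Devonian; B — Cretaceous; C — Ediacaran; D — Cryogenian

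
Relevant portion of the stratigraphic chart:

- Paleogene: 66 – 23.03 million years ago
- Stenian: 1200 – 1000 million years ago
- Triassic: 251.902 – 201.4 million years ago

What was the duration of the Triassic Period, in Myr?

50.502 million years

251.902 − 201.4 = 50.502 million years.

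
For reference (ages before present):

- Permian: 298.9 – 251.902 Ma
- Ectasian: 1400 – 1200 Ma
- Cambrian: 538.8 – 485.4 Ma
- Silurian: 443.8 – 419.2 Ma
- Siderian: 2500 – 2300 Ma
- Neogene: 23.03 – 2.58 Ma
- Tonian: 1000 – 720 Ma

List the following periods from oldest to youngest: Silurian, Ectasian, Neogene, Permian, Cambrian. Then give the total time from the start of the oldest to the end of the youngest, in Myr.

Ectasian, Cambrian, Silurian, Permian, Neogene; total span 1397.42 Myr

Start ages (Ma): Ectasian 1400, Cambrian 538.8, Silurian 443.8, Permian 298.9, Neogene 23.03.
Ordered oldest to youngest: Ectasian, Cambrian, Silurian, Permian, Neogene.
Span = 1400 − 2.58 = 1397.42 Myr.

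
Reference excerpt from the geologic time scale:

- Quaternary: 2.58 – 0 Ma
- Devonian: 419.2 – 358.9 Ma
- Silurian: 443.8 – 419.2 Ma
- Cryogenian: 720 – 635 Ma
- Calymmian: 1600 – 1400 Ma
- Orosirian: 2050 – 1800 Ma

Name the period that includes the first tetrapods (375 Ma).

Devonian

375 Ma lies between 419.2 and 358.9 Ma, so it falls in the Devonian.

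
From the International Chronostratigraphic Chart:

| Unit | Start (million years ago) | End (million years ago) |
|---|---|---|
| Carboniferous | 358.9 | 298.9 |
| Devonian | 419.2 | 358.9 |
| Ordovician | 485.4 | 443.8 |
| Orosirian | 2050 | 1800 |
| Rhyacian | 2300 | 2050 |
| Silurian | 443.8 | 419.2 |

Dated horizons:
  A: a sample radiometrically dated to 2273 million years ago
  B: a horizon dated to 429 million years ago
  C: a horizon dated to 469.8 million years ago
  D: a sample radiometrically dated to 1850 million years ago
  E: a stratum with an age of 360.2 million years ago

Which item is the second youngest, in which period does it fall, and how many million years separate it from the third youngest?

Smaller Ma means younger, so youngest first: E 360.2 < B 429 < C 469.8 < D 1850 < A 2273.
Counting 2 along gives B (429 Ma); the excerpt puts that inside the Silurian, 443.8–419.2 Ma.
Next in line is C (469.8 Ma), and 469.8 − 429 = 40.8 Myr.

B, in the Silurian; 40.8 million years to C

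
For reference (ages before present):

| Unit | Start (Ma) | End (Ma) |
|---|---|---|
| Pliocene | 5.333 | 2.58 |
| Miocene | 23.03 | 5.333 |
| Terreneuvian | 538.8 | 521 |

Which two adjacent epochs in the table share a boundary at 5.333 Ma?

The Miocene ends at 5.333 Ma and the Pliocene begins at 5.333 Ma, so they share that boundary.

Miocene and Pliocene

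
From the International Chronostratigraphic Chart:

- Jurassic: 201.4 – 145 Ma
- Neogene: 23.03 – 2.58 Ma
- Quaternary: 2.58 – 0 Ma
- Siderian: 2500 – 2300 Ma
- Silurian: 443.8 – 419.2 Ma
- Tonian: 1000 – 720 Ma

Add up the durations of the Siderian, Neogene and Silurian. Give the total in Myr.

245.05 million years

Each duration: Siderian = 200; Neogene = 20.45; Silurian = 24.6.
Sum: 200 + 20.45 + 24.6 = 245.05 Myr.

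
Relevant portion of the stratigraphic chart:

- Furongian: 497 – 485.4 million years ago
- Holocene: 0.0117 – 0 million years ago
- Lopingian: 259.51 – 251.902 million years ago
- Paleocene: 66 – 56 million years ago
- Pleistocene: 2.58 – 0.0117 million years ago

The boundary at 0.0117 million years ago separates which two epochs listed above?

Pleistocene and Holocene

The Pleistocene ends at 0.0117 million years ago and the Holocene begins at 0.0117 million years ago, so they share that boundary.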